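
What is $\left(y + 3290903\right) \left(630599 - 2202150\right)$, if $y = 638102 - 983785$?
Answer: $-4628563436220$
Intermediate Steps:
$y = -345683$
$\left(y + 3290903\right) \left(630599 - 2202150\right) = \left(-345683 + 3290903\right) \left(630599 - 2202150\right) = 2945220 \left(-1571551\right) = -4628563436220$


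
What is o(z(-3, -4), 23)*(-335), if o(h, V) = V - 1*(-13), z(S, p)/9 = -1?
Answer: -12060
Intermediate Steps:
z(S, p) = -9 (z(S, p) = 9*(-1) = -9)
o(h, V) = 13 + V (o(h, V) = V + 13 = 13 + V)
o(z(-3, -4), 23)*(-335) = (13 + 23)*(-335) = 36*(-335) = -12060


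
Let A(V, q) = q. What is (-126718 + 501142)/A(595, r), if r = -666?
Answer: -62404/111 ≈ -562.20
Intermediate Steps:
(-126718 + 501142)/A(595, r) = (-126718 + 501142)/(-666) = 374424*(-1/666) = -62404/111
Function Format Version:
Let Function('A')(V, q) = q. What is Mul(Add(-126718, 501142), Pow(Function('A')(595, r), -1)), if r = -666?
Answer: Rational(-62404, 111) ≈ -562.20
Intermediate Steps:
Mul(Add(-126718, 501142), Pow(Function('A')(595, r), -1)) = Mul(Add(-126718, 501142), Pow(-666, -1)) = Mul(374424, Rational(-1, 666)) = Rational(-62404, 111)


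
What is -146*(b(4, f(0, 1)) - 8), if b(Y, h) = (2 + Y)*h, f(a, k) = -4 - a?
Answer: 4672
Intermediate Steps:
b(Y, h) = h*(2 + Y)
-146*(b(4, f(0, 1)) - 8) = -146*((-4 - 1*0)*(2 + 4) - 8) = -146*((-4 + 0)*6 - 8) = -146*(-4*6 - 8) = -146*(-24 - 8) = -146*(-32) = 4672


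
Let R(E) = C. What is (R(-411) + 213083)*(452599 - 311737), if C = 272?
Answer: 30053612010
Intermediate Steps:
R(E) = 272
(R(-411) + 213083)*(452599 - 311737) = (272 + 213083)*(452599 - 311737) = 213355*140862 = 30053612010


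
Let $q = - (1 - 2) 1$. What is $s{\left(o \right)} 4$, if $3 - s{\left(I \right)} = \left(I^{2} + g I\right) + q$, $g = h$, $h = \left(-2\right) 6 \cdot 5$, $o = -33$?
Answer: $-12268$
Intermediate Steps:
$h = -60$ ($h = \left(-12\right) 5 = -60$)
$g = -60$
$q = 1$ ($q = - (1 - 2) 1 = \left(-1\right) \left(-1\right) 1 = 1 \cdot 1 = 1$)
$s{\left(I \right)} = 2 - I^{2} + 60 I$ ($s{\left(I \right)} = 3 - \left(\left(I^{2} - 60 I\right) + 1\right) = 3 - \left(1 + I^{2} - 60 I\right) = 2 - I^{2} + 60 I$)
$s{\left(o \right)} 4 = \left(2 - \left(-33\right)^{2} + 60 \left(-33\right)\right) 4 = \left(2 - 1089 - 1980\right) 4 = \left(-3067\right) 4 = -12268$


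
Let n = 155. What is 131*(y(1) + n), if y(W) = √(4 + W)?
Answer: 20305 + 131*√5 ≈ 20598.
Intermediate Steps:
131*(y(1) + n) = 131*(√(4 + 1) + 155) = 131*(√5 + 155) = 131*(155 + √5) = 20305 + 131*√5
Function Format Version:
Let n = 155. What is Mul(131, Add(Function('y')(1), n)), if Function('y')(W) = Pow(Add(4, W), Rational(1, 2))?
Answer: Add(20305, Mul(131, Pow(5, Rational(1, 2)))) ≈ 20598.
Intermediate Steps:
Mul(131, Add(Function('y')(1), n)) = Mul(131, Add(Pow(Add(4, 1), Rational(1, 2)), 155)) = Mul(131, Add(Pow(5, Rational(1, 2)), 155)) = Mul(131, Add(155, Pow(5, Rational(1, 2)))) = Add(20305, Mul(131, Pow(5, Rational(1, 2))))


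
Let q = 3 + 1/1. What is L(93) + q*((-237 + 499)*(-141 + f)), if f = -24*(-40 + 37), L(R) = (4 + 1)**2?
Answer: -72287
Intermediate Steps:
L(R) = 25 (L(R) = 5**2 = 25)
f = 72 (f = -24*(-3) = 72)
q = 4 (q = 3 + 1 = 4)
L(93) + q*((-237 + 499)*(-141 + f)) = 25 + 4*((-237 + 499)*(-141 + 72)) = 25 + 4*(262*(-69)) = 25 + 4*(-18078) = 25 - 72312 = -72287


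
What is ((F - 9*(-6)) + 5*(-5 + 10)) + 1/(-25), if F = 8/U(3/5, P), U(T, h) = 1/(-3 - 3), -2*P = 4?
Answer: 774/25 ≈ 30.960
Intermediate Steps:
P = -2 (P = -½*4 = -2)
U(T, h) = -⅙ (U(T, h) = 1/(-6) = -⅙)
F = -48 (F = 8/(-⅙) = 8*(-6) = -48)
((F - 9*(-6)) + 5*(-5 + 10)) + 1/(-25) = ((-48 - 9*(-6)) + 5*(-5 + 10)) + 1/(-25) = ((-48 + 54) + 5*5) - 1/25 = (6 + 25) - 1/25 = 31 - 1/25 = 774/25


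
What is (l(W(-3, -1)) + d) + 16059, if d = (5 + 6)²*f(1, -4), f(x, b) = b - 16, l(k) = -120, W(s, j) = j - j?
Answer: 13519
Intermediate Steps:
W(s, j) = 0
f(x, b) = -16 + b
d = -2420 (d = (5 + 6)²*(-16 - 4) = 11²*(-20) = 121*(-20) = -2420)
(l(W(-3, -1)) + d) + 16059 = (-120 - 2420) + 16059 = -2540 + 16059 = 13519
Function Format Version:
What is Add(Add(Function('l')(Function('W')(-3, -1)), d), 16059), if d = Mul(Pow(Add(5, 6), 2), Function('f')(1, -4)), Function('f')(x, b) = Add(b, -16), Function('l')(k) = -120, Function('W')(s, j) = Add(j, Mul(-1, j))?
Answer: 13519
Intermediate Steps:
Function('W')(s, j) = 0
Function('f')(x, b) = Add(-16, b)
d = -2420 (d = Mul(Pow(Add(5, 6), 2), Add(-16, -4)) = Mul(Pow(11, 2), -20) = Mul(121, -20) = -2420)
Add(Add(Function('l')(Function('W')(-3, -1)), d), 16059) = Add(Add(-120, -2420), 16059) = Add(-2540, 16059) = 13519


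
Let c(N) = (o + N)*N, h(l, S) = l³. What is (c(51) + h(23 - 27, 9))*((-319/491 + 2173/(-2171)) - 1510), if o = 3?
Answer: -4334560019380/1065961 ≈ -4.0663e+6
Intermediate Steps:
c(N) = N*(3 + N) (c(N) = (3 + N)*N = N*(3 + N))
(c(51) + h(23 - 27, 9))*((-319/491 + 2173/(-2171)) - 1510) = (51*(3 + 51) + (23 - 27)³)*((-319/491 + 2173/(-2171)) - 1510) = (51*54 + (-4)³)*((-319*1/491 + 2173*(-1/2171)) - 1510) = (2754 - 64)*((-319/491 - 2173/2171) - 1510) = 2690*(-1759492/1065961 - 1510) = 2690*(-1611360602/1065961) = -4334560019380/1065961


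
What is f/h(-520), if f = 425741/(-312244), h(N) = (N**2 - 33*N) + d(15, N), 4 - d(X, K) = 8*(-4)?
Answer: -425741/89800125424 ≈ -4.7410e-6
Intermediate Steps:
d(X, K) = 36 (d(X, K) = 4 - 8*(-4) = 4 - 1*(-32) = 4 + 32 = 36)
h(N) = 36 + N**2 - 33*N (h(N) = (N**2 - 33*N) + 36 = 36 + N**2 - 33*N)
f = -425741/312244 (f = 425741*(-1/312244) = -425741/312244 ≈ -1.3635)
f/h(-520) = -425741/(312244*(36 + (-520)**2 - 33*(-520))) = -425741/(312244*(36 + 270400 + 17160)) = -425741/312244/287596 = -425741/312244*1/287596 = -425741/89800125424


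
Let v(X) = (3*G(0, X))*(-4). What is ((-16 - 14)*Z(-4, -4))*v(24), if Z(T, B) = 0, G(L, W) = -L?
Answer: 0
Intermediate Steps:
v(X) = 0 (v(X) = (3*(-1*0))*(-4) = (3*0)*(-4) = 0*(-4) = 0)
((-16 - 14)*Z(-4, -4))*v(24) = ((-16 - 14)*0)*0 = -30*0*0 = 0*0 = 0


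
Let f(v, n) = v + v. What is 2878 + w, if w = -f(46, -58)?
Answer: 2786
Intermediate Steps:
f(v, n) = 2*v
w = -92 (w = -2*46 = -1*92 = -92)
2878 + w = 2878 - 92 = 2786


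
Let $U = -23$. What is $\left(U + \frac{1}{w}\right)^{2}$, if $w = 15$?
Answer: $\frac{118336}{225} \approx 525.94$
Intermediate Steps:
$\left(U + \frac{1}{w}\right)^{2} = \left(-23 + \frac{1}{15}\right)^{2} = \left(- \frac{344}{15}\right)^{2} = \frac{118336}{225}$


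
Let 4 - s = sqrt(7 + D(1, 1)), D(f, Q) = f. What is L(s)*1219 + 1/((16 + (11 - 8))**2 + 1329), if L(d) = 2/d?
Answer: 2060111/1690 + 1219*sqrt(2)/2 ≈ 2081.0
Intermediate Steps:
s = 4 - 2*sqrt(2) (s = 4 - sqrt(7 + 1) = 4 - sqrt(8) = 4 - 2*sqrt(2) ≈ 1.1716)
L(s)*1219 + 1/((16 + (11 - 8))**2 + 1329) = (2/(4 - 2*sqrt(2)))*1219 + 1/((16 + (11 - 8))**2 + 1329) = 2438/(4 - 2*sqrt(2)) + 1/((16 + 3)**2 + 1329) = 2438/(4 - 2*sqrt(2)) + 1/(19**2 + 1329) = 2438/(4 - 2*sqrt(2)) + 1/(361 + 1329) = 2438/(4 - 2*sqrt(2)) + 1/1690 = 1/1690 + 2438/(4 - 2*sqrt(2))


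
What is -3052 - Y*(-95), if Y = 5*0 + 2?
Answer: -2862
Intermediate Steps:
Y = 2 (Y = 0 + 2 = 2)
-3052 - Y*(-95) = -3052 - 2*(-95) = -3052 - 1*(-190) = -3052 + 190 = -2862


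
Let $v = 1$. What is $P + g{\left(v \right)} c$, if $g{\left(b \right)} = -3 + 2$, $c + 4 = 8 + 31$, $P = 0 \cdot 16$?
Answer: $-35$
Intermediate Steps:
$P = 0$
$c = 35$ ($c = -4 + \left(8 + 31\right) = -4 + 39 = 35$)
$g{\left(b \right)} = -1$
$P + g{\left(v \right)} c = 0 - 35 = -35$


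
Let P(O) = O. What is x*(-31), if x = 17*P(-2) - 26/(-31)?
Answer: 1028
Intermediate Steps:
x = -1028/31 (x = 17*(-2) - 26/(-31) = -34 - 26*(-1/31) = -34 + 26/31 = -1028/31 ≈ -33.161)
x*(-31) = -1028/31*(-31) = 1028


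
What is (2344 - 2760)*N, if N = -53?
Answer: 22048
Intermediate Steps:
(2344 - 2760)*N = (2344 - 2760)*(-53) = -416*(-53) = 22048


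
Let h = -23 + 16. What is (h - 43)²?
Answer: 2500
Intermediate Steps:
h = -7
(h - 43)² = (-7 - 43)² = (-50)² = 2500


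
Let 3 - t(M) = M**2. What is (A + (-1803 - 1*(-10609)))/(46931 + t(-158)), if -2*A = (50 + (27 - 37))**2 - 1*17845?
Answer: 33857/43940 ≈ 0.77053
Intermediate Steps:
t(M) = 3 - M**2
A = 16245/2 (A = -((50 + (27 - 37))**2 - 1*17845)/2 = -((50 - 10)**2 - 17845)/2 = -(40**2 - 17845)/2 = -(1600 - 17845)/2 = -1/2*(-16245) = 16245/2 ≈ 8122.5)
(A + (-1803 - 1*(-10609)))/(46931 + t(-158)) = (16245/2 + (-1803 - 1*(-10609)))/(46931 + (3 - 1*(-158)**2)) = (16245/2 + (-1803 + 10609))/(46931 + (3 - 1*24964)) = (16245/2 + 8806)/(46931 + (3 - 24964)) = 33857/(2*(46931 - 24961)) = (33857/2)/21970 = (33857/2)*(1/21970) = 33857/43940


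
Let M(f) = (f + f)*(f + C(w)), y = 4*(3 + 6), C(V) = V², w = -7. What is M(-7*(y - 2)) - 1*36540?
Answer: 53424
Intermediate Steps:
y = 36 (y = 4*9 = 36)
M(f) = 2*f*(49 + f) (M(f) = (f + f)*(f + (-7)²) = (2*f)*(f + 49) = (2*f)*(49 + f) = 2*f*(49 + f))
M(-7*(y - 2)) - 1*36540 = 2*(-7*(36 - 2))*(49 - 7*(36 - 2)) - 1*36540 = 2*(-7*34)*(49 - 7*34) - 36540 = 2*(-238)*(49 - 238) - 36540 = 2*(-238)*(-189) - 36540 = 89964 - 36540 = 53424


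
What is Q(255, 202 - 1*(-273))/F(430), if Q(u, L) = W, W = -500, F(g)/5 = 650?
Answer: -2/13 ≈ -0.15385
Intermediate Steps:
F(g) = 3250 (F(g) = 5*650 = 3250)
Q(u, L) = -500
Q(255, 202 - 1*(-273))/F(430) = -500/3250 = -500*1/3250 = -2/13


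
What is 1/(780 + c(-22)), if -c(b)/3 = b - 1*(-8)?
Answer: 1/822 ≈ 0.0012165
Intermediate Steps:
c(b) = -24 - 3*b (c(b) = -3*(b - 1*(-8)) = -3*(b + 8) = -3*(8 + b) = -24 - 3*b)
1/(780 + c(-22)) = 1/(780 + (-24 - 3*(-22))) = 1/(780 + (-24 + 66)) = 1/(780 + 42) = 1/822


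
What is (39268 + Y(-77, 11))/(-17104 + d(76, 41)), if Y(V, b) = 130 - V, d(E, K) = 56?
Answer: -39475/17048 ≈ -2.3155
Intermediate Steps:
(39268 + Y(-77, 11))/(-17104 + d(76, 41)) = (39268 + (130 - 1*(-77)))/(-17104 + 56) = (39268 + (130 + 77))/(-17048) = (39268 + 207)*(-1/17048) = 39475*(-1/17048) = -39475/17048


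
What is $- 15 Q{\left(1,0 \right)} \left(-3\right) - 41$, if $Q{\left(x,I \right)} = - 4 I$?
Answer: $-41$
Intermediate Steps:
$- 15 Q{\left(1,0 \right)} \left(-3\right) - 41 = - 15 \left(-4\right) 0 \left(-3\right) - 41 = - 15 \cdot 0 \left(-3\right) - 41 = \left(-15\right) 0 - 41 = 0 - 41 = -41$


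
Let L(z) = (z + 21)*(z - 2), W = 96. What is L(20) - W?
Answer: 642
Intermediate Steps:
L(z) = (-2 + z)*(21 + z) (L(z) = (21 + z)*(-2 + z) = (-2 + z)*(21 + z))
L(20) - W = (-42 + 20**2 + 19*20) - 1*96 = (-42 + 400 + 380) - 96 = 738 - 96 = 642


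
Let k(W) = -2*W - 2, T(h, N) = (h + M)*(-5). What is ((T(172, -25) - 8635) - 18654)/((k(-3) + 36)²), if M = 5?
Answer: -14087/800 ≈ -17.609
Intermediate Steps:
T(h, N) = -25 - 5*h (T(h, N) = (h + 5)*(-5) = (5 + h)*(-5) = -25 - 5*h)
k(W) = -2 - 2*W
((T(172, -25) - 8635) - 18654)/((k(-3) + 36)²) = (((-25 - 5*172) - 8635) - 18654)/(((-2 - 2*(-3)) + 36)²) = (((-25 - 860) - 8635) - 18654)/(((-2 + 6) + 36)²) = ((-885 - 8635) - 18654)/((4 + 36)²) = (-9520 - 18654)/(40²) = -28174/1600 = -28174*1/1600 = -14087/800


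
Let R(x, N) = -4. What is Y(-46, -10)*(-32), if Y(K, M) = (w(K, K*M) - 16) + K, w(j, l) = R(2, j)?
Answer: 2112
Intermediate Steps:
w(j, l) = -4
Y(K, M) = -20 + K (Y(K, M) = (-4 - 16) + K = -20 + K)
Y(-46, -10)*(-32) = (-20 - 46)*(-32) = -66*(-32) = 2112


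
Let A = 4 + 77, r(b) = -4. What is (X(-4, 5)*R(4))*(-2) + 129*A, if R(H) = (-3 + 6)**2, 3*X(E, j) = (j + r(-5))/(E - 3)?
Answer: 73149/7 ≈ 10450.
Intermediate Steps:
A = 81
X(E, j) = (-4 + j)/(3*(-3 + E)) (X(E, j) = ((j - 4)/(E - 3))/3 = ((-4 + j)/(-3 + E))/3 = (-4 + j)/(3*(-3 + E)))
R(H) = 9 (R(H) = 3**2 = 9)
(X(-4, 5)*R(4))*(-2) + 129*A = (((-4 + 5)/(3*(-3 - 4)))*9)*(-2) + 129*81 = (((1/3)*1/(-7))*9)*(-2) + 10449 = (((1/3)*(-1/7)*1)*9)*(-2) + 10449 = -1/21*9*(-2) + 10449 = -3/7*(-2) + 10449 = 6/7 + 10449 = 73149/7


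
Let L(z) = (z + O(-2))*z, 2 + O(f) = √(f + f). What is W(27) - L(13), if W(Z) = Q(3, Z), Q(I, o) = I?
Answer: -140 - 26*I ≈ -140.0 - 26.0*I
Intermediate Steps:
O(f) = -2 + √2*√f (O(f) = -2 + √(f + f) = -2 + √(2*f) = -2 + √2*√f)
W(Z) = 3
L(z) = z*(-2 + z + 2*I) (L(z) = (z + (-2 + √2*√(-2)))*z = (z + (-2 + √2*(I*√2)))*z = (z + (-2 + 2*I))*z = (-2 + z + 2*I)*z = z*(-2 + z + 2*I))
W(27) - L(13) = 3 - 13*(-2 + 13 + 2*I) = 3 - 13*(11 + 2*I) = 3 - (143 + 26*I) = 3 + (-143 - 26*I) = -140 - 26*I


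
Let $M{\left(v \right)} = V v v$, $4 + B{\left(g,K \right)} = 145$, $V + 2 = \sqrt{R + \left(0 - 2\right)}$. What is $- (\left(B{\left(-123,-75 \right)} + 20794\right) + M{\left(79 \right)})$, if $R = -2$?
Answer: $-8453 - 12482 i \approx -8453.0 - 12482.0 i$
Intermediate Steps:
$V = -2 + 2 i$ ($V = -2 + \sqrt{-2 + \left(0 - 2\right)} = -2 + \sqrt{-2 - 2} = -2 + \sqrt{-4} = -2 + 2 i \approx -2.0 + 2.0 i$)
$B{\left(g,K \right)} = 141$ ($B{\left(g,K \right)} = -4 + 145 = 141$)
$M{\left(v \right)} = v^{2} \left(-2 + 2 i\right)$ ($M{\left(v \right)} = \left(-2 + 2 i\right) v v = v \left(-2 + 2 i\right) v = v^{2} \left(-2 + 2 i\right)$)
$- (\left(B{\left(-123,-75 \right)} + 20794\right) + M{\left(79 \right)}) = - (\left(141 + 20794\right) + 2 \cdot 79^{2} \left(-1 + i\right)) = - (20935 + 2 \cdot 6241 \left(-1 + i\right)) = - (20935 - \left(12482 - 12482 i\right)) = - (8453 + 12482 i) = -8453 - 12482 i$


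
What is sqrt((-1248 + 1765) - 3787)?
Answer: I*sqrt(3270) ≈ 57.184*I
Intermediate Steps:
sqrt((-1248 + 1765) - 3787) = sqrt(517 - 3787) = sqrt(-3270) = I*sqrt(3270)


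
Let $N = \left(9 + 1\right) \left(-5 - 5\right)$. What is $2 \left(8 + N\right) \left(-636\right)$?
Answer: $117024$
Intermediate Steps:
$N = -100$ ($N = 10 \left(-10\right) = -100$)
$2 \left(8 + N\right) \left(-636\right) = 2 \left(8 - 100\right) \left(-636\right) = 2 \left(-92\right) \left(-636\right) = \left(-184\right) \left(-636\right) = 117024$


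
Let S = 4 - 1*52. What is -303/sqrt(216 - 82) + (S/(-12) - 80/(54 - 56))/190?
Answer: 22/95 - 303*sqrt(134)/134 ≈ -25.944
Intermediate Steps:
S = -48 (S = 4 - 52 = -48)
-303/sqrt(216 - 82) + (S/(-12) - 80/(54 - 56))/190 = -303/sqrt(216 - 82) + (-48/(-12) - 80/(54 - 56))/190 = -303*sqrt(134)/134 + (-48*(-1/12) - 80/(-2))*(1/190) = -303*sqrt(134)/134 + (4 - 80*(-1/2))*(1/190) = -303*sqrt(134)/134 + (4 + 40)*(1/190) = -303*sqrt(134)/134 + 44*(1/190) = -303*sqrt(134)/134 + 22/95 = 22/95 - 303*sqrt(134)/134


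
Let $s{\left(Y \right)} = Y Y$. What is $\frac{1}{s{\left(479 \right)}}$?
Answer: $\frac{1}{229441} \approx 4.3584 \cdot 10^{-6}$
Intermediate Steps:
$s{\left(Y \right)} = Y^{2}$
$\frac{1}{s{\left(479 \right)}} = \frac{1}{479^{2}} = \frac{1}{229441}$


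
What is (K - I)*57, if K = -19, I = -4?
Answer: -855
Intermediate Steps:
(K - I)*57 = (-19 - 1*(-4))*57 = (-19 + 4)*57 = -15*57 = -855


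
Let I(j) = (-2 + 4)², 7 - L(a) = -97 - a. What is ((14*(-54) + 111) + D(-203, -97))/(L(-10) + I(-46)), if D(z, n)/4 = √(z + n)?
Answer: -645/98 + 20*I*√3/49 ≈ -6.5816 + 0.70696*I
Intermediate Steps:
L(a) = 104 + a (L(a) = 7 - (-97 - a) = 7 + (97 + a) = 104 + a)
D(z, n) = 4*√(n + z) (D(z, n) = 4*√(z + n) = 4*√(n + z))
I(j) = 4 (I(j) = 2² = 4)
((14*(-54) + 111) + D(-203, -97))/(L(-10) + I(-46)) = ((14*(-54) + 111) + 4*√(-97 - 203))/((104 - 10) + 4) = ((-756 + 111) + 4*√(-300))/(94 + 4) = (-645 + 4*(10*I*√3))/98 = (-645 + 40*I*√3)*(1/98) = -645/98 + 20*I*√3/49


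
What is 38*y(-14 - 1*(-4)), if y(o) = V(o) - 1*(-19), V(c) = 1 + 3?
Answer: 874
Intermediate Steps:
V(c) = 4
y(o) = 23 (y(o) = 4 - 1*(-19) = 4 + 19 = 23)
38*y(-14 - 1*(-4)) = 38*23 = 874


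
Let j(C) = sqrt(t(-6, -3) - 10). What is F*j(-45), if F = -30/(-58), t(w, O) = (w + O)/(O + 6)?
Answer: 15*I*sqrt(13)/29 ≈ 1.8649*I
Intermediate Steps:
t(w, O) = (O + w)/(6 + O)
j(C) = I*sqrt(13) (j(C) = sqrt((-3 - 6)/(6 - 3) - 10) = sqrt(-9/3 - 10) = sqrt((1/3)*(-9) - 10) = sqrt(-3 - 10) = sqrt(-13) = I*sqrt(13))
F = 15/29 (F = -30*(-1/58) = 15/29 ≈ 0.51724)
F*j(-45) = 15*(I*sqrt(13))/29 = 15*I*sqrt(13)/29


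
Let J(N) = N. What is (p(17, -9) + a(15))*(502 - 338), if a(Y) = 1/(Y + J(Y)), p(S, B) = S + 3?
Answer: 49282/15 ≈ 3285.5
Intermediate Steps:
p(S, B) = 3 + S
a(Y) = 1/(2*Y) (a(Y) = 1/(Y + Y) = 1/(2*Y))
(p(17, -9) + a(15))*(502 - 338) = ((3 + 17) + (½)/15)*(502 - 338) = (20 + (½)*(1/15))*164 = (20 + 1/30)*164 = (601/30)*164 = 49282/15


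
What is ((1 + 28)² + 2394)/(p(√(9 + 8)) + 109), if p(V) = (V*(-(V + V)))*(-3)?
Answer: 3235/211 ≈ 15.332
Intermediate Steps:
p(V) = 6*V² (p(V) = (V*(-2*V))*(-3) = -2*V²*(-3) = 6*V²)
((1 + 28)² + 2394)/(p(√(9 + 8)) + 109) = ((1 + 28)² + 2394)/(6*(√(9 + 8))² + 109) = (29² + 2394)/(6*(√17)² + 109) = (841 + 2394)/(6*17 + 109) = 3235/(102 + 109) = 3235/211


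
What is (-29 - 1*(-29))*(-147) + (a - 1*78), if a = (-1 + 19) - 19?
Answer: -79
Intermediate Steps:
a = -1 (a = 18 - 19 = -1)
(-29 - 1*(-29))*(-147) + (a - 1*78) = (-29 - 1*(-29))*(-147) + (-1 - 1*78) = (-29 + 29)*(-147) + (-1 - 78) = 0*(-147) - 79 = 0 - 79 = -79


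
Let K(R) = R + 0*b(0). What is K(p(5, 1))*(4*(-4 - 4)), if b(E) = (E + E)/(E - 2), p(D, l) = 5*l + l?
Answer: -192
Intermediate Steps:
p(D, l) = 6*l
b(E) = 2*E/(-2 + E) (b(E) = (2*E)/(-2 + E) = 2*E/(-2 + E))
K(R) = R (K(R) = R + 0*(2*0/(-2 + 0)) = R + 0*(2*0/(-2)) = R + 0*(2*0*(-½)) = R + 0*0 = R + 0 = R)
K(p(5, 1))*(4*(-4 - 4)) = (6*1)*(4*(-4 - 4)) = 6*(4*(-8)) = 6*(-32) = -192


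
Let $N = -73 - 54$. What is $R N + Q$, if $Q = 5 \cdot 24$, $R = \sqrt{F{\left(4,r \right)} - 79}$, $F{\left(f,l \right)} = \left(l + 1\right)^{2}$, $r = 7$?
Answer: $120 - 127 i \sqrt{15} \approx 120.0 - 491.87 i$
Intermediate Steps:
$F{\left(f,l \right)} = \left(1 + l\right)^{2}$
$R = i \sqrt{15}$ ($R = \sqrt{\left(1 + 7\right)^{2} - 79} = \sqrt{8^{2} - 79} = \sqrt{64 - 79} = \sqrt{-15} = i \sqrt{15} \approx 3.873 i$)
$Q = 120$
$N = -127$
$R N + Q = i \sqrt{15} \left(-127\right) + 120 = - 127 i \sqrt{15} + 120 = 120 - 127 i \sqrt{15}$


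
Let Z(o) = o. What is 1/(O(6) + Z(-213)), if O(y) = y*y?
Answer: -1/177 ≈ -0.0056497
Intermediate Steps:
O(y) = y²
1/(O(6) + Z(-213)) = 1/(6² - 213) = 1/(36 - 213) = 1/(-177) = -1/177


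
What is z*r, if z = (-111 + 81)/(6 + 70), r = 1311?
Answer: -1035/2 ≈ -517.50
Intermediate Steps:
z = -15/38 (z = -30/76 = -30*1/76 = -15/38 ≈ -0.39474)
z*r = -15/38*1311 = -1035/2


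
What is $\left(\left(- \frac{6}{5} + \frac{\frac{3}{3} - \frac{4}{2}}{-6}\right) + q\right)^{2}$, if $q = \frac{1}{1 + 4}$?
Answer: $\frac{25}{36} \approx 0.69444$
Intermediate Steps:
$q = \frac{1}{5} \approx 0.2$
$\left(\left(- \frac{6}{5} + \frac{\frac{3}{3} - \frac{4}{2}}{-6}\right) + q\right)^{2} = \left(\left(- \frac{6}{5} + \frac{\frac{3}{3} - \frac{4}{2}}{-6}\right) + \frac{1}{5}\right)^{2} = \left(\left(\left(-6\right) \frac{1}{5} + \left(3 \cdot \frac{1}{3} - 2\right) \left(- \frac{1}{6}\right)\right) + \frac{1}{5}\right)^{2} = \left(\left(- \frac{6}{5} + \left(1 - 2\right) \left(- \frac{1}{6}\right)\right) + \frac{1}{5}\right)^{2} = \left(\left(- \frac{6}{5} - - \frac{1}{6}\right) + \frac{1}{5}\right)^{2} = \left(\left(- \frac{6}{5} + \frac{1}{6}\right) + \frac{1}{5}\right)^{2} = \left(- \frac{31}{30} + \frac{1}{5}\right)^{2} = \left(- \frac{5}{6}\right)^{2} = \frac{25}{36}$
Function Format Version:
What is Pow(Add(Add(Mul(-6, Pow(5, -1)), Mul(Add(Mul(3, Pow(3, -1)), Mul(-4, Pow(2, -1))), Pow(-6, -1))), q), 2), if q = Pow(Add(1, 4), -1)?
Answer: Rational(25, 36) ≈ 0.69444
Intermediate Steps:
q = Rational(1, 5) (q = Pow(5, -1) = Rational(1, 5) ≈ 0.20000)
Pow(Add(Add(Mul(-6, Pow(5, -1)), Mul(Add(Mul(3, Pow(3, -1)), Mul(-4, Pow(2, -1))), Pow(-6, -1))), q), 2) = Pow(Add(Add(Mul(-6, Pow(5, -1)), Mul(Add(Mul(3, Pow(3, -1)), Mul(-4, Pow(2, -1))), Pow(-6, -1))), Rational(1, 5)), 2) = Pow(Add(Add(Mul(-6, Rational(1, 5)), Mul(Add(Mul(3, Rational(1, 3)), Mul(-4, Rational(1, 2))), Rational(-1, 6))), Rational(1, 5)), 2) = Pow(Add(Add(Rational(-6, 5), Mul(Add(1, -2), Rational(-1, 6))), Rational(1, 5)), 2) = Pow(Add(Add(Rational(-6, 5), Mul(-1, Rational(-1, 6))), Rational(1, 5)), 2) = Pow(Add(Add(Rational(-6, 5), Rational(1, 6)), Rational(1, 5)), 2) = Pow(Add(Rational(-31, 30), Rational(1, 5)), 2) = Pow(Rational(-5, 6), 2) = Rational(25, 36)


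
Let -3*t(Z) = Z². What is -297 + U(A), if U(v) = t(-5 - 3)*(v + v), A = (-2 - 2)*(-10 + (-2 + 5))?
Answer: -4475/3 ≈ -1491.7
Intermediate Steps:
A = 28 (A = -4*(-10 + 3) = -4*(-7) = 28)
t(Z) = -Z²/3
U(v) = -128*v/3 (U(v) = (-(-5 - 3)²/3)*(v + v) = (-⅓*(-8)²)*(2*v) = (-⅓*64)*(2*v) = -128*v/3)
-297 + U(A) = -297 - 128/3*28 = -297 - 3584/3 = -4475/3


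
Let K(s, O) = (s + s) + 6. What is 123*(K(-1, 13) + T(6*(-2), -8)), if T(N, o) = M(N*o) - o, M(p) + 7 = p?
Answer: 12423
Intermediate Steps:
M(p) = -7 + p
T(N, o) = -7 - o + N*o (T(N, o) = (-7 + N*o) - o = -7 - o + N*o)
K(s, O) = 6 + 2*s (K(s, O) = 2*s + 6 = 6 + 2*s)
123*(K(-1, 13) + T(6*(-2), -8)) = 123*((6 + 2*(-1)) + (-7 - 1*(-8) + (6*(-2))*(-8))) = 123*((6 - 2) + (-7 + 8 - 12*(-8))) = 123*(4 + (-7 + 8 + 96)) = 123*(4 + 97) = 123*101 = 12423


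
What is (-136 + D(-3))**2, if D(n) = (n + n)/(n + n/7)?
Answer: 288369/16 ≈ 18023.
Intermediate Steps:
D(n) = 7/4 (D(n) = (2*n)/(n + n*(1/7)) = (2*n)/(n + n/7) = (2*n)/((8*n/7)) = (2*n)*(7/(8*n)) = 7/4)
(-136 + D(-3))**2 = (-136 + 7/4)**2 = (-537/4)**2 = 288369/16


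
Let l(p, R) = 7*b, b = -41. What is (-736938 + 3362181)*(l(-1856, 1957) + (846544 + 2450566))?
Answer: 8654961502989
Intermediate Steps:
l(p, R) = -287 (l(p, R) = 7*(-41) = -287)
(-736938 + 3362181)*(l(-1856, 1957) + (846544 + 2450566)) = (-736938 + 3362181)*(-287 + (846544 + 2450566)) = 2625243*(-287 + 3297110) = 2625243*3296823 = 8654961502989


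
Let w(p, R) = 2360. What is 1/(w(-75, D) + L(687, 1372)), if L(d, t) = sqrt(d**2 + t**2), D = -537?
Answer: 2360/3215247 - sqrt(2354353)/3215247 ≈ 0.00025678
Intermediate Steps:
1/(w(-75, D) + L(687, 1372)) = 1/(2360 + sqrt(687**2 + 1372**2)) = 1/(2360 + sqrt(471969 + 1882384)) = 1/(2360 + sqrt(2354353))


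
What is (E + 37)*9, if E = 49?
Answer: 774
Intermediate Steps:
(E + 37)*9 = (49 + 37)*9 = 86*9 = 774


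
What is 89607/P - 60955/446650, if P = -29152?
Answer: -4179992671/1302074080 ≈ -3.2103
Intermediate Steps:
89607/P - 60955/446650 = 89607/(-29152) - 60955/446650 = 89607*(-1/29152) - 60955*1/446650 = -89607/29152 - 12191/89330 = -4179992671/1302074080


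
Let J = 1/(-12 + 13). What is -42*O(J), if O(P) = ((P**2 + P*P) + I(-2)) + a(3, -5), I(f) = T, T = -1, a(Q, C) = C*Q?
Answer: 588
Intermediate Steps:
I(f) = -1
J = 1 (J = 1/1 = 1)
O(P) = -16 + 2*P**2 (O(P) = ((P**2 + P*P) - 1) - 5*3 = ((P**2 + P**2) - 1) - 15 = (2*P**2 - 1) - 15 = (-1 + 2*P**2) - 15 = -16 + 2*P**2)
-42*O(J) = -42*(-16 + 2*1**2) = -42*(-16 + 2*1) = -42*(-16 + 2) = -42*(-14) = 588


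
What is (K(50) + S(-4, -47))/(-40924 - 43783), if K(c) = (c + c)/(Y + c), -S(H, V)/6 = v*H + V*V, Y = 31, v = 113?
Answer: 853802/6861267 ≈ 0.12444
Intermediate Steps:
S(H, V) = -678*H - 6*V**2 (S(H, V) = -6*(113*H + V*V) = -6*(113*H + V**2) = -6*(V**2 + 113*H) = -678*H - 6*V**2)
K(c) = 2*c/(31 + c) (K(c) = (c + c)/(31 + c) = (2*c)/(31 + c) = 2*c/(31 + c))
(K(50) + S(-4, -47))/(-40924 - 43783) = (2*50/(31 + 50) + (-678*(-4) - 6*(-47)**2))/(-40924 - 43783) = (2*50/81 + (2712 - 6*2209))/(-84707) = (2*50*(1/81) + (2712 - 13254))*(-1/84707) = (100/81 - 10542)*(-1/84707) = -853802/81*(-1/84707) = 853802/6861267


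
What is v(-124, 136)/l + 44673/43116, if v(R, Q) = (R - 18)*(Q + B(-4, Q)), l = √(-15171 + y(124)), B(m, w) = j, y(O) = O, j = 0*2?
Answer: 14891/14372 + 19312*I*√15047/15047 ≈ 1.0361 + 157.44*I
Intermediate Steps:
j = 0
B(m, w) = 0
l = I*√15047 (l = √(-15171 + 124) = √(-15047) = I*√15047 ≈ 122.67*I)
v(R, Q) = Q*(-18 + R) (v(R, Q) = (R - 18)*(Q + 0) = (-18 + R)*Q = Q*(-18 + R))
v(-124, 136)/l + 44673/43116 = (136*(-18 - 124))/((I*√15047)) + 44673/43116 = (136*(-142))*(-I*√15047/15047) + 44673*(1/43116) = -(-19312)*I*√15047/15047 + 14891/14372 = 19312*I*√15047/15047 + 14891/14372 = 14891/14372 + 19312*I*√15047/15047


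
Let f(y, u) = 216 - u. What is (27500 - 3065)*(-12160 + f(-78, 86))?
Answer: -293953050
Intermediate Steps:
(27500 - 3065)*(-12160 + f(-78, 86)) = (27500 - 3065)*(-12160 + (216 - 1*86)) = 24435*(-12160 + (216 - 86)) = 24435*(-12160 + 130) = 24435*(-12030) = -293953050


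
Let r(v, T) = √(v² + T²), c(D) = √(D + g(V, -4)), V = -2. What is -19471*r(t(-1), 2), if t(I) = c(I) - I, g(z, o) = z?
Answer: -19471*√(2 + 2*I*√3) ≈ -33725.0 - 19471.0*I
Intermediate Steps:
c(D) = √(-2 + D) (c(D) = √(D - 2) = √(-2 + D))
t(I) = √(-2 + I) - I
r(v, T) = √(T² + v²)
-19471*r(t(-1), 2) = -19471*√(2² + (√(-2 - 1) - 1*(-1))²) = -19471*√(4 + (√(-3) + 1)²) = -19471*√(4 + (I*√3 + 1)²) = -19471*√(4 + (1 + I*√3)²)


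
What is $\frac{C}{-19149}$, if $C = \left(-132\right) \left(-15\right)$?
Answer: $- \frac{660}{6383} \approx -0.1034$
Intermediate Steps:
$C = 1980$
$\frac{C}{-19149} = \frac{1980}{-19149} = 1980 \left(- \frac{1}{19149}\right) = - \frac{660}{6383}$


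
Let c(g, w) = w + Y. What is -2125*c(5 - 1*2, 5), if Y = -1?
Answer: -8500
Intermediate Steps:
c(g, w) = -1 + w (c(g, w) = w - 1 = -1 + w)
-2125*c(5 - 1*2, 5) = -2125*(-1 + 5) = -2125*4 = -8500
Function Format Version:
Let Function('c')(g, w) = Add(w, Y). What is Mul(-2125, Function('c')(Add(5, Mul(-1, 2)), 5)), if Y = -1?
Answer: -8500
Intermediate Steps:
Function('c')(g, w) = Add(-1, w) (Function('c')(g, w) = Add(w, -1) = Add(-1, w))
Mul(-2125, Function('c')(Add(5, Mul(-1, 2)), 5)) = Mul(-2125, Add(-1, 5)) = Mul(-2125, 4) = -8500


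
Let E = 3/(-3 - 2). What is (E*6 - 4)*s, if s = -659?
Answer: 25042/5 ≈ 5008.4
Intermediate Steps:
E = -3/5 (E = 3/(-5) = 3*(-1/5) = -3/5 ≈ -0.60000)
(E*6 - 4)*s = (-3/5*6 - 4)*(-659) = (-18/5 - 4)*(-659) = -38/5*(-659) = 25042/5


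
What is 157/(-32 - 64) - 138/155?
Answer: -37583/14880 ≈ -2.5257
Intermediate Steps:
157/(-32 - 64) - 138/155 = 157/(-96) - 138*1/155 = -1/96*157 - 138/155 = -157/96 - 138/155 = -37583/14880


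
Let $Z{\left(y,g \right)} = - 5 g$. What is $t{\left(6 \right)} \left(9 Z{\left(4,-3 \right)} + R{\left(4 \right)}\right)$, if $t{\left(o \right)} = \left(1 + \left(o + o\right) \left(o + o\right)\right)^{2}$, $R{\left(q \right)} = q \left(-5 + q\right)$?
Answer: $2754275$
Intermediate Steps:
$t{\left(o \right)} = \left(1 + 4 o^{2}\right)^{2}$ ($t{\left(o \right)} = \left(1 + 2 o 2 o\right)^{2} = \left(1 + 4 o^{2}\right)^{2}$)
$t{\left(6 \right)} \left(9 Z{\left(4,-3 \right)} + R{\left(4 \right)}\right) = \left(1 + 4 \cdot 6^{2}\right)^{2} \left(9 \left(\left(-5\right) \left(-3\right)\right) + 4 \left(-5 + 4\right)\right) = \left(1 + 4 \cdot 36\right)^{2} \left(9 \cdot 15 + 4 \left(-1\right)\right) = \left(1 + 144\right)^{2} \left(135 - 4\right) = 145^{2} \cdot 131 = 21025 \cdot 131 = 2754275$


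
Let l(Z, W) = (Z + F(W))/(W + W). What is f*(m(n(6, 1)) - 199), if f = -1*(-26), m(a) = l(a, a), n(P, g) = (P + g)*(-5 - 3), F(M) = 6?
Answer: -144547/28 ≈ -5162.4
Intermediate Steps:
l(Z, W) = (6 + Z)/(2*W) (l(Z, W) = (Z + 6)/(W + W) = (6 + Z)/((2*W)) = (6 + Z)*(1/(2*W)) = (6 + Z)/(2*W))
n(P, g) = -8*P - 8*g (n(P, g) = (P + g)*(-8) = -8*P - 8*g)
m(a) = (6 + a)/(2*a)
f = 26
f*(m(n(6, 1)) - 199) = 26*((6 + (-8*6 - 8*1))/(2*(-8*6 - 8*1)) - 199) = 26*((6 + (-48 - 8))/(2*(-48 - 8)) - 199) = 26*((½)*(6 - 56)/(-56) - 199) = 26*((½)*(-1/56)*(-50) - 199) = 26*(25/56 - 199) = 26*(-11119/56) = -144547/28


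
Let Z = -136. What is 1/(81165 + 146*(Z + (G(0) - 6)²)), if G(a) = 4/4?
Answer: 1/64959 ≈ 1.5394e-5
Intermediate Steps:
G(a) = 1 (G(a) = 4*(¼) = 1)
1/(81165 + 146*(Z + (G(0) - 6)²)) = 1/(81165 + 146*(-136 + (1 - 6)²)) = 1/(81165 + 146*(-136 + (-5)²)) = 1/(81165 + 146*(-136 + 25)) = 1/(81165 + 146*(-111)) = 1/(81165 - 16206) = 1/64959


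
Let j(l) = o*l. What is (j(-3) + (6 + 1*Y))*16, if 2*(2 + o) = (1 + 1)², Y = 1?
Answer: 112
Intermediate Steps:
o = 0 (o = -2 + (1 + 1)²/2 = -2 + (½)*2² = -2 + (½)*4 = -2 + 2 = 0)
j(l) = 0 (j(l) = 0*l = 0)
(j(-3) + (6 + 1*Y))*16 = (0 + (6 + 1*1))*16 = (0 + (6 + 1))*16 = (0 + 7)*16 = 7*16 = 112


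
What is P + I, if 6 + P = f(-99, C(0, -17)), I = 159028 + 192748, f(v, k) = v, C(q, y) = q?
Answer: 351671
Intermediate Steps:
I = 351776
P = -105 (P = -6 - 99 = -105)
P + I = -105 + 351776 = 351671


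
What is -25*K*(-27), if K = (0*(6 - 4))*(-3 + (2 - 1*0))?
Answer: 0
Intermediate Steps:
K = 0 (K = (0*2)*(-3 + (2 + 0)) = 0*(-3 + 2) = 0*(-1) = 0)
-25*K*(-27) = -25*0*(-27) = 0*(-27) = 0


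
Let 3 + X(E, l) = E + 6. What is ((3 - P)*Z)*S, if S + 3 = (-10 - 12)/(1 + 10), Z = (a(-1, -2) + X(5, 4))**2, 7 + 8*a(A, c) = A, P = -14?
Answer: -4165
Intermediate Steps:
X(E, l) = 3 + E (X(E, l) = -3 + (E + 6) = -3 + (6 + E) = 3 + E)
a(A, c) = -7/8 + A/8
Z = 49 (Z = ((-7/8 + (1/8)*(-1)) + (3 + 5))**2 = ((-7/8 - 1/8) + 8)**2 = (-1 + 8)**2 = 7**2 = 49)
S = -5 (S = -3 + (-10 - 12)/(1 + 10) = -3 - 22/11 = -3 - 22*1/11 = -3 - 2 = -5)
((3 - P)*Z)*S = ((3 - 1*(-14))*49)*(-5) = ((3 + 14)*49)*(-5) = (17*49)*(-5) = 833*(-5) = -4165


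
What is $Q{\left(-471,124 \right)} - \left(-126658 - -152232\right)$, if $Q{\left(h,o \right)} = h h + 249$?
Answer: $196516$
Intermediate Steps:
$Q{\left(h,o \right)} = 249 + h^{2}$ ($Q{\left(h,o \right)} = h^{2} + 249 = 249 + h^{2}$)
$Q{\left(-471,124 \right)} - \left(-126658 - -152232\right) = \left(249 + \left(-471\right)^{2}\right) - \left(-126658 - -152232\right) = \left(249 + 221841\right) - \left(-126658 + 152232\right) = 222090 - 25574 = 196516$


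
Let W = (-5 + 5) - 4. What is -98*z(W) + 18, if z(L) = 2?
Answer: -178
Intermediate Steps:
W = -4 (W = 0 - 4 = -4)
-98*z(W) + 18 = -98*2 + 18 = -196 + 18 = -178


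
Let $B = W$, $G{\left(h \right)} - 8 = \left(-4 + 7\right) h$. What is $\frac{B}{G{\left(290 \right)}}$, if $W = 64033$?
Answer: $\frac{64033}{878} \approx 72.931$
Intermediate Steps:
$G{\left(h \right)} = 8 + 3 h$ ($G{\left(h \right)} = 8 + \left(-4 + 7\right) h = 8 + 3 h$)
$B = 64033$
$\frac{B}{G{\left(290 \right)}} = \frac{64033}{8 + 3 \cdot 290} = \frac{64033}{8 + 870} = \frac{64033}{878}$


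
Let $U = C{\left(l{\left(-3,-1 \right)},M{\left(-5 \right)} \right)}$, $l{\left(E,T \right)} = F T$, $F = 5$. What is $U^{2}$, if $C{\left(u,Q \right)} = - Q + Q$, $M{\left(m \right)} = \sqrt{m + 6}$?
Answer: $0$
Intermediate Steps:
$l{\left(E,T \right)} = 5 T$
$M{\left(m \right)} = \sqrt{6 + m}$
$C{\left(u,Q \right)} = 0$
$U = 0$
$U^{2} = 0^{2} = 0$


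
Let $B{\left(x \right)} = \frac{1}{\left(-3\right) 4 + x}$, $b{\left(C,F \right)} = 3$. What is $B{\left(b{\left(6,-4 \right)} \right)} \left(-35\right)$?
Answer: $\frac{35}{9} \approx 3.8889$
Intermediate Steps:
$B{\left(x \right)} = \frac{1}{-12 + x}$
$B{\left(b{\left(6,-4 \right)} \right)} \left(-35\right) = \frac{1}{-12 + 3} \left(-35\right) = \frac{1}{-9} \left(-35\right) = \left(- \frac{1}{9}\right) \left(-35\right) = \frac{35}{9}$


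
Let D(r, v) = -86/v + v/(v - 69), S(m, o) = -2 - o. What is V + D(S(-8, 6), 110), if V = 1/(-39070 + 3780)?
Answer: 6051439/3183158 ≈ 1.9011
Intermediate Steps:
D(r, v) = -86/v + v/(-69 + v)
V = -1/35290 (V = 1/(-35290) = -1/35290 ≈ -2.8337e-5)
V + D(S(-8, 6), 110) = -1/35290 + (5934 + 110**2 - 86*110)/(110*(-69 + 110)) = -1/35290 + (1/110)*(5934 + 12100 - 9460)/41 = -1/35290 + (1/110)*(1/41)*8574 = -1/35290 + 4287/2255 = 6051439/3183158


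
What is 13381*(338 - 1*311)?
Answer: 361287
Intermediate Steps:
13381*(338 - 1*311) = 13381*(338 - 311) = 13381*27 = 361287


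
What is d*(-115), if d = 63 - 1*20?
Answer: -4945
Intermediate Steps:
d = 43 (d = 63 - 20 = 43)
d*(-115) = 43*(-115) = -4945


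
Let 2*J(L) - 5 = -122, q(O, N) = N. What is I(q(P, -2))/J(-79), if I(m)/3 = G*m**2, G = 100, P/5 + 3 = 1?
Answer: -800/39 ≈ -20.513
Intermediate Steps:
P = -10 (P = -15 + 5*1 = -15 + 5 = -10)
J(L) = -117/2 (J(L) = 5/2 + (1/2)*(-122) = 5/2 - 61 = -117/2)
I(m) = 300*m**2 (I(m) = 3*(100*m**2) = 300*m**2)
I(q(P, -2))/J(-79) = (300*(-2)**2)/(-117/2) = (300*4)*(-2/117) = 1200*(-2/117) = -800/39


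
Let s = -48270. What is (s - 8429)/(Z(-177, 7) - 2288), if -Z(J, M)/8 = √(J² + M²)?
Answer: 8107957/201672 - 56699*√31378/403344 ≈ 15.303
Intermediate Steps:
Z(J, M) = -8*√(J² + M²)
(s - 8429)/(Z(-177, 7) - 2288) = (-48270 - 8429)/(-8*√((-177)² + 7²) - 2288) = -56699/(-8*√(31329 + 49) - 2288) = -56699/(-8*√31378 - 2288) = -56699/(-2288 - 8*√31378)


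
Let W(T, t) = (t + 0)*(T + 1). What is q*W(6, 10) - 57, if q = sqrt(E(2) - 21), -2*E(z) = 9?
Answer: -57 + 35*I*sqrt(102) ≈ -57.0 + 353.48*I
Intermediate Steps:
E(z) = -9/2 (E(z) = -1/2*9 = -9/2)
W(T, t) = t*(1 + T)
q = I*sqrt(102)/2 (q = sqrt(-9/2 - 21) = sqrt(-51/2) = I*sqrt(102)/2 ≈ 5.0498*I)
q*W(6, 10) - 57 = (I*sqrt(102)/2)*(10*(1 + 6)) - 57 = (I*sqrt(102)/2)*(10*7) - 57 = (I*sqrt(102)/2)*70 - 57 = 35*I*sqrt(102) - 57 = -57 + 35*I*sqrt(102)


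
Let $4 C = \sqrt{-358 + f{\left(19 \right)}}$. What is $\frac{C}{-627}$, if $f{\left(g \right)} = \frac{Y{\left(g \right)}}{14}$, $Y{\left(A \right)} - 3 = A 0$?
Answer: $- \frac{i \sqrt{70126}}{35112} \approx - 0.007542 i$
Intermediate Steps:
$Y{\left(A \right)} = 3$ ($Y{\left(A \right)} = 3 + A 0 = 3 + 0 = 3$)
$f{\left(g \right)} = \frac{3}{14}$
$C = \frac{i \sqrt{70126}}{56}$ ($C = \frac{\sqrt{-358 + \frac{3}{14}}}{4} = \frac{\sqrt{- \frac{5009}{14}}}{4} = \frac{\frac{1}{14} i \sqrt{70126}}{4} = \frac{i \sqrt{70126}}{56} \approx 4.7288 i$)
$\frac{C}{-627} = \frac{\frac{1}{56} i \sqrt{70126}}{-627} = - \frac{\frac{1}{56} i \sqrt{70126}}{627} = - \frac{i \sqrt{70126}}{35112}$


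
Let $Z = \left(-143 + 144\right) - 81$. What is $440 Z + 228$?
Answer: $-34972$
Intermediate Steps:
$Z = -80$ ($Z = 1 - 81 = -80$)
$440 Z + 228 = 440 \left(-80\right) + 228 = -35200 + 228 = -34972$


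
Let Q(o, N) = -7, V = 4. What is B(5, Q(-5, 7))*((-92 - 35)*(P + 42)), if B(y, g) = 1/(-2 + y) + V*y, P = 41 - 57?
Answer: -201422/3 ≈ -67141.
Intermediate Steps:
P = -16
B(y, g) = 1/(-2 + y) + 4*y
B(5, Q(-5, 7))*((-92 - 35)*(P + 42)) = ((1 - 8*5 + 4*5**2)/(-2 + 5))*((-92 - 35)*(-16 + 42)) = ((1 - 40 + 4*25)/3)*(-127*26) = ((1 - 40 + 100)/3)*(-3302) = ((1/3)*61)*(-3302) = (61/3)*(-3302) = -201422/3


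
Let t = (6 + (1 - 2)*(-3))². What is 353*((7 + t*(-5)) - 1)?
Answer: -140847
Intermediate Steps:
t = 81 (t = (6 - 1*(-3))² = (6 + 3)² = 9² = 81)
353*((7 + t*(-5)) - 1) = 353*((7 + 81*(-5)) - 1) = 353*((7 - 405) - 1) = 353*(-398 - 1) = 353*(-399) = -140847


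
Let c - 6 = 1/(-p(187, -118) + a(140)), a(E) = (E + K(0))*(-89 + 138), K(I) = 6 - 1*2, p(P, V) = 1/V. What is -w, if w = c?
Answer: -4995772/832609 ≈ -6.0001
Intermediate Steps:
K(I) = 4 (K(I) = 6 - 2 = 4)
a(E) = 196 + 49*E (a(E) = (E + 4)*(-89 + 138) = (4 + E)*49 = 196 + 49*E)
c = 4995772/832609 (c = 6 + 1/(-1/(-118) + (196 + 49*140)) = 6 + 1/(-1*(-1/118) + (196 + 6860)) = 6 + 1/(1/118 + 7056) = 6 + 1/(832609/118) = 6 + 118/832609 = 4995772/832609 ≈ 6.0001)
w = 4995772/832609 ≈ 6.0001
-w = -1*4995772/832609 = -4995772/832609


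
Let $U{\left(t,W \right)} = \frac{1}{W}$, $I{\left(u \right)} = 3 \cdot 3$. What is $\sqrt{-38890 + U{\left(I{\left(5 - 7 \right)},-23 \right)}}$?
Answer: $\frac{i \sqrt{20572833}}{23} \approx 197.21 i$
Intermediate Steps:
$I{\left(u \right)} = 9$
$\sqrt{-38890 + U{\left(I{\left(5 - 7 \right)},-23 \right)}} = \sqrt{-38890 + \frac{1}{-23}} = \sqrt{-38890 - \frac{1}{23}} = \sqrt{- \frac{894471}{23}} = \frac{i \sqrt{20572833}}{23}$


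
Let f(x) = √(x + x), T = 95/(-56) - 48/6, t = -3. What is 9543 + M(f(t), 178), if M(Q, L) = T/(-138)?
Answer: 24582949/2576 ≈ 9543.1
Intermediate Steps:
T = -543/56 (T = 95*(-1/56) - 48*⅙ = -95/56 - 8 = -543/56 ≈ -9.6964)
f(x) = √2*√x (f(x) = √(2*x) = √2*√x)
M(Q, L) = 181/2576 (M(Q, L) = -543/56/(-138) = -543/56*(-1/138) = 181/2576)
9543 + M(f(t), 178) = 9543 + 181/2576 = 24582949/2576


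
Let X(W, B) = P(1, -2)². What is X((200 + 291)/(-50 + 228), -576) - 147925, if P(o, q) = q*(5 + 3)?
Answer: -147669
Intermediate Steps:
P(o, q) = 8*q (P(o, q) = q*8 = 8*q)
X(W, B) = 256 (X(W, B) = (8*(-2))² = (-16)² = 256)
X((200 + 291)/(-50 + 228), -576) - 147925 = 256 - 147925 = -147669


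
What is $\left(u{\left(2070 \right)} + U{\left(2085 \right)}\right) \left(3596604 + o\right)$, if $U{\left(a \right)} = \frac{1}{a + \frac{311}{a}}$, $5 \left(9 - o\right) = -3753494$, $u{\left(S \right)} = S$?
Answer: $\frac{39123204790355439}{4347536} \approx 8.9989 \cdot 10^{9}$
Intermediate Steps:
$o = \frac{3753539}{5}$ ($o = 9 - - \frac{3753494}{5} = 9 + \frac{3753494}{5} = \frac{3753539}{5} \approx 7.5071 \cdot 10^{5}$)
$\left(u{\left(2070 \right)} + U{\left(2085 \right)}\right) \left(3596604 + o\right) = \left(2070 + \frac{2085}{311 + 2085^{2}}\right) \left(3596604 + \frac{3753539}{5}\right) = \left(2070 + \frac{2085}{311 + 4347225}\right) \frac{21736559}{5} = \left(2070 + \frac{2085}{4347536}\right) \frac{21736559}{5} = \frac{8999401605}{4347536} \cdot \frac{21736559}{5} = \frac{39123204790355439}{4347536}$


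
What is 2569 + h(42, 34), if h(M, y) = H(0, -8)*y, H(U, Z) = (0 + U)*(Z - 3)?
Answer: 2569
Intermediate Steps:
H(U, Z) = U*(-3 + Z)
h(M, y) = 0 (h(M, y) = (0*(-3 - 8))*y = (0*(-11))*y = 0*y = 0)
2569 + h(42, 34) = 2569 + 0 = 2569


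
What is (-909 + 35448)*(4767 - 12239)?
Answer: -258075408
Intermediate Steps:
(-909 + 35448)*(4767 - 12239) = 34539*(-7472) = -258075408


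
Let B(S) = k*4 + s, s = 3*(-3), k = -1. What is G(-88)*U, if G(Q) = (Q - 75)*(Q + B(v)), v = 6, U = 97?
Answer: 1596911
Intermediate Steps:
s = -9
B(S) = -13 (B(S) = -1*4 - 9 = -4 - 9 = -13)
G(Q) = (-75 + Q)*(-13 + Q) (G(Q) = (Q - 75)*(Q - 13) = (-75 + Q)*(-13 + Q))
G(-88)*U = (975 + (-88)² - 88*(-88))*97 = (975 + 7744 + 7744)*97 = 16463*97 = 1596911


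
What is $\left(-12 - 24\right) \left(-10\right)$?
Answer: $360$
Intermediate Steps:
$\left(-12 - 24\right) \left(-10\right) = \left(-36\right) \left(-10\right) = 360$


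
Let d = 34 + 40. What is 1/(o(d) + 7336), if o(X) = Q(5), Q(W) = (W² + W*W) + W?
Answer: 1/7391 ≈ 0.00013530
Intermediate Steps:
d = 74
Q(W) = W + 2*W² (Q(W) = (W² + W²) + W = 2*W² + W = W + 2*W²)
o(X) = 55 (o(X) = 5*(1 + 2*5) = 5*(1 + 10) = 5*11 = 55)
1/(o(d) + 7336) = 1/(55 + 7336) = 1/7391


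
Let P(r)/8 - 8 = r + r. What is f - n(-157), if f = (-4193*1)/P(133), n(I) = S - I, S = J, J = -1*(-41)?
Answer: -438209/2192 ≈ -199.91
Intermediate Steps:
J = 41
S = 41
n(I) = 41 - I
P(r) = 64 + 16*r (P(r) = 64 + 8*(r + r) = 64 + 8*(2*r) = 64 + 16*r)
f = -4193/2192 (f = (-4193*1)/(64 + 16*133) = -4193/(64 + 2128) = -4193/2192 ≈ -1.9129)
f - n(-157) = -4193/2192 - (41 - 1*(-157)) = -4193/2192 - (41 + 157) = -4193/2192 - 1*198 = -4193/2192 - 198 = -438209/2192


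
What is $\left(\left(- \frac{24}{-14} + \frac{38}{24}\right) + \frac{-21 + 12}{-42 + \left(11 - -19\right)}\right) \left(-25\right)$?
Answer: $- \frac{2125}{21} \approx -101.19$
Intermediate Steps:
$\left(\left(- \frac{24}{-14} + \frac{38}{24}\right) + \frac{-21 + 12}{-42 + \left(11 - -19\right)}\right) \left(-25\right) = \left(\left(\left(-24\right) \left(- \frac{1}{14}\right) + 38 \cdot \frac{1}{24}\right) - \frac{9}{-42 + \left(11 + 19\right)}\right) \left(-25\right) = \left(\left(\frac{12}{7} + \frac{19}{12}\right) - \frac{9}{-42 + 30}\right) \left(-25\right) = \left(\frac{277}{84} - \frac{9}{-12}\right) \left(-25\right) = \left(\frac{277}{84} - - \frac{3}{4}\right) \left(-25\right) = \left(\frac{277}{84} + \frac{3}{4}\right) \left(-25\right) = \frac{85}{21} \left(-25\right) = - \frac{2125}{21}$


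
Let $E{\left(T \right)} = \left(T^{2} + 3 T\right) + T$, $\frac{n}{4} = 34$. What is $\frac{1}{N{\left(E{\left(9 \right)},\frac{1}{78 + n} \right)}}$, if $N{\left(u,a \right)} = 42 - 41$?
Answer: $1$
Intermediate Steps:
$n = 136$ ($n = 4 \cdot 34 = 136$)
$E{\left(T \right)} = T^{2} + 4 T$
$N{\left(u,a \right)} = 1$
$\frac{1}{N{\left(E{\left(9 \right)},\frac{1}{78 + n} \right)}} = 1^{-1} = 1$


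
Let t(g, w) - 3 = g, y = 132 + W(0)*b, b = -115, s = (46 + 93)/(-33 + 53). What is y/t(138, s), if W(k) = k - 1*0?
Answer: 44/47 ≈ 0.93617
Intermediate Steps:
s = 139/20 ≈ 6.9500
W(k) = k (W(k) = k + 0 = k)
y = 132 (y = 132 + 0*(-115) = 132 + 0 = 132)
t(g, w) = 3 + g
y/t(138, s) = 132/(3 + 138) = 132/141 = 132*(1/141) = 44/47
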